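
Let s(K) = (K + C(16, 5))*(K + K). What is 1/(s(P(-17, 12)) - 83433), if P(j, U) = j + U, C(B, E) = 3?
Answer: -1/83413 ≈ -1.1989e-5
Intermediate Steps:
P(j, U) = U + j
s(K) = 2*K*(3 + K) (s(K) = (K + 3)*(K + K) = (3 + K)*(2*K) = 2*K*(3 + K))
1/(s(P(-17, 12)) - 83433) = 1/(2*(12 - 17)*(3 + (12 - 17)) - 83433) = 1/(2*(-5)*(3 - 5) - 83433) = 1/(2*(-5)*(-2) - 83433) = 1/(20 - 83433) = 1/(-83413) = -1/83413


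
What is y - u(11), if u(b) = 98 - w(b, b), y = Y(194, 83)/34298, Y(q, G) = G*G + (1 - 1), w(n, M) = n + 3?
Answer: -2874143/34298 ≈ -83.799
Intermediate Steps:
w(n, M) = 3 + n
Y(q, G) = G**2 (Y(q, G) = G**2 + 0 = G**2)
y = 6889/34298 (y = 83**2/34298 = 6889*(1/34298) = 6889/34298 ≈ 0.20086)
u(b) = 95 - b (u(b) = 98 - (3 + b) = 98 + (-3 - b) = 95 - b)
y - u(11) = 6889/34298 - (95 - 1*11) = 6889/34298 - (95 - 11) = 6889/34298 - 1*84 = 6889/34298 - 84 = -2874143/34298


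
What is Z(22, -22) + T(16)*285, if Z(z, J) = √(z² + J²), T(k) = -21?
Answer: -5985 + 22*√2 ≈ -5953.9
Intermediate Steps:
Z(z, J) = √(J² + z²)
Z(22, -22) + T(16)*285 = √((-22)² + 22²) - 21*285 = √(484 + 484) - 5985 = √968 - 5985 = 22*√2 - 5985 = -5985 + 22*√2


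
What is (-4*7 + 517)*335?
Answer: 163815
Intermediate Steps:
(-4*7 + 517)*335 = (-28 + 517)*335 = 489*335 = 163815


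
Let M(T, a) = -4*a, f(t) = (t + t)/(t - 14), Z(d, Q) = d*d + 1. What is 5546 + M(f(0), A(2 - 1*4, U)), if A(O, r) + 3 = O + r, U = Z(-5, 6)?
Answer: 5462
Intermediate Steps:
Z(d, Q) = 1 + d² (Z(d, Q) = d² + 1 = 1 + d²)
U = 26 (U = 1 + (-5)² = 1 + 25 = 26)
f(t) = 2*t/(-14 + t) (f(t) = (2*t)/(-14 + t) = 2*t/(-14 + t))
A(O, r) = -3 + O + r (A(O, r) = -3 + (O + r) = -3 + O + r)
5546 + M(f(0), A(2 - 1*4, U)) = 5546 - 4*(-3 + (2 - 1*4) + 26) = 5546 - 4*(-3 + (2 - 4) + 26) = 5546 - 4*(-3 - 2 + 26) = 5546 - 4*21 = 5546 - 84 = 5462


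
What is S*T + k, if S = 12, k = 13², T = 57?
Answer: 853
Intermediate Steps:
k = 169
S*T + k = 12*57 + 169 = 684 + 169 = 853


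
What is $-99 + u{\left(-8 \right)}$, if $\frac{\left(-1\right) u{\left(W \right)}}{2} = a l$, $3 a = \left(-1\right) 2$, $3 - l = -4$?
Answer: $- \frac{269}{3} \approx -89.667$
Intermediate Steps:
$l = 7$ ($l = 3 - -4 = 3 + 4 = 7$)
$a = - \frac{2}{3}$ ($a = \frac{\left(-1\right) 2}{3} = \frac{1}{3} \left(-2\right) = - \frac{2}{3} \approx -0.66667$)
$u{\left(W \right)} = \frac{28}{3}$ ($u{\left(W \right)} = - 2 \left(\left(- \frac{2}{3}\right) 7\right) = \left(-2\right) \left(- \frac{14}{3}\right) = \frac{28}{3}$)
$-99 + u{\left(-8 \right)} = -99 + \frac{28}{3} = - \frac{269}{3}$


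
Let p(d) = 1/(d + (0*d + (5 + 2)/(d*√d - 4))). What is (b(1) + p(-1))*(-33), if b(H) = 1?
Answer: -2541/122 + 231*I/122 ≈ -20.828 + 1.8934*I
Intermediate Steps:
p(d) = 1/(d + 7/(-4 + d^(3/2))) (p(d) = 1/(d + (0 + 7/(d^(3/2) - 4))) = 1/(d + (0 + 7/(-4 + d^(3/2)))) = 1/(d + 7/(-4 + d^(3/2))))
(b(1) + p(-1))*(-33) = (1 + (-4 + (-1)^(3/2))/(7 + (-1)^(5/2) - 4*(-1)))*(-33) = (1 + (-4 - I)/(7 + I + 4))*(-33) = (1 + (-4 - I)/(11 + I))*(-33) = (1 + ((11 - I)/122)*(-4 - I))*(-33) = (1 + (-4 - I)*(11 - I)/122)*(-33) = -33 - 33*(-4 - I)*(11 - I)/122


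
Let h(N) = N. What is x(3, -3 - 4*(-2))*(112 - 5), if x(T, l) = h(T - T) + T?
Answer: 321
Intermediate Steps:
x(T, l) = T (x(T, l) = (T - T) + T = 0 + T = T)
x(3, -3 - 4*(-2))*(112 - 5) = 3*(112 - 5) = 3*107 = 321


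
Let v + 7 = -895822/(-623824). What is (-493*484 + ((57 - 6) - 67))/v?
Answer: 74430936736/1735473 ≈ 42888.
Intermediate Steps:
v = -1735473/311912 (v = -7 - 895822/(-623824) = -7 - 895822*(-1/623824) = -7 + 447911/311912 = -1735473/311912 ≈ -5.5640)
(-493*484 + ((57 - 6) - 67))/v = (-493*484 + ((57 - 6) - 67))/(-1735473/311912) = (-238612 + (51 - 67))*(-311912/1735473) = (-238612 - 16)*(-311912/1735473) = -238628*(-311912/1735473) = 74430936736/1735473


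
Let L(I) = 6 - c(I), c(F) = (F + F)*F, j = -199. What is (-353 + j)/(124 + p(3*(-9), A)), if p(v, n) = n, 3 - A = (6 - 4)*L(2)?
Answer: -552/131 ≈ -4.2137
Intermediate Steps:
c(F) = 2*F² (c(F) = (2*F)*F = 2*F²)
L(I) = 6 - 2*I²
A = 7 (A = 3 - (6 - 4)*(6 - 2*2²) = 3 - 2*(6 - 2*4) = 3 - 2*(6 - 8) = 3 - 2*(-2) = 3 - 1*(-4) = 3 + 4 = 7)
(-353 + j)/(124 + p(3*(-9), A)) = (-353 - 199)/(124 + 7) = -552/131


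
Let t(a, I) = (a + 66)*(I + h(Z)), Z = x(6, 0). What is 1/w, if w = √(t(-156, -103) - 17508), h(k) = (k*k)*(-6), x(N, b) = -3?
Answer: -I*√3378/3378 ≈ -0.017206*I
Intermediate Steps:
Z = -3
h(k) = -6*k² (h(k) = k²*(-6) = -6*k²)
t(a, I) = (-54 + I)*(66 + a) (t(a, I) = (a + 66)*(I - 6*(-3)²) = (66 + a)*(I - 6*9) = (66 + a)*(I - 54) = (66 + a)*(-54 + I) = (-54 + I)*(66 + a))
w = I*√3378 (w = √((-3564 - 54*(-156) + 66*(-103) - 103*(-156)) - 17508) = √((-3564 + 8424 - 6798 + 16068) - 17508) = √(14130 - 17508) = √(-3378) = I*√3378 ≈ 58.121*I)
1/w = 1/(I*√3378) = -I*√3378/3378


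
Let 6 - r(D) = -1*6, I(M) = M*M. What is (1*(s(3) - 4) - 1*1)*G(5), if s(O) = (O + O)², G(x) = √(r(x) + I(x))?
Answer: 31*√37 ≈ 188.57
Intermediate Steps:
I(M) = M²
r(D) = 12 (r(D) = 6 - (-1)*6 = 6 - 1*(-6) = 6 + 6 = 12)
G(x) = √(12 + x²)
s(O) = 4*O² (s(O) = (2*O)² = 4*O²)
(1*(s(3) - 4) - 1*1)*G(5) = (1*(4*3² - 4) - 1*1)*√(12 + 5²) = (1*(4*9 - 4) - 1)*√(12 + 25) = (1*(36 - 4) - 1)*√37 = (1*32 - 1)*√37 = (32 - 1)*√37 = 31*√37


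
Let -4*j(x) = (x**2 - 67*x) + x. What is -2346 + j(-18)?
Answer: -2724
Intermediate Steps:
j(x) = -x**2/4 + 33*x/2 (j(x) = -((x**2 - 67*x) + x)/4 = -(x**2 - 66*x)/4 = -x**2/4 + 33*x/2)
-2346 + j(-18) = -2346 + (1/4)*(-18)*(66 - 1*(-18)) = -2346 + (1/4)*(-18)*(66 + 18) = -2346 + (1/4)*(-18)*84 = -2346 - 378 = -2724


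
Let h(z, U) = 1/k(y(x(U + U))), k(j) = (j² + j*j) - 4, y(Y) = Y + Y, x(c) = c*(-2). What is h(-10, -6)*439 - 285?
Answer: -1311701/4604 ≈ -284.90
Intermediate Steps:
x(c) = -2*c
y(Y) = 2*Y
k(j) = -4 + 2*j² (k(j) = (j² + j²) - 4 = 2*j² - 4 = -4 + 2*j²)
h(z, U) = 1/(-4 + 128*U²) (h(z, U) = 1/(-4 + 2*(2*(-2*(U + U)))²) = 1/(-4 + 2*(2*(-4*U))²) = 1/(-4 + 2*(-8*U)²) = 1/(-4 + 2*(64*U²)) = 1/(-4 + 128*U²))
h(-10, -6)*439 - 285 = (1/(4*(-1 + 32*(-6)²)))*439 - 285 = (1/(4*(-1 + 32*36)))*439 - 285 = (1/(4*(-1 + 1152)))*439 - 285 = ((¼)/1151)*439 - 285 = ((¼)*(1/1151))*439 - 285 = (1/4604)*439 - 285 = 439/4604 - 285 = -1311701/4604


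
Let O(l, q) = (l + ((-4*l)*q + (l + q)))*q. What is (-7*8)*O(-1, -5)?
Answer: -7560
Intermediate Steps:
O(l, q) = q*(q + 2*l - 4*l*q) (O(l, q) = (l + (-4*l*q + (l + q)))*q = (l + (l + q - 4*l*q))*q = (q + 2*l - 4*l*q)*q = q*(q + 2*l - 4*l*q))
(-7*8)*O(-1, -5) = (-7*8)*(-5*(-5 + 2*(-1) - 4*(-1)*(-5))) = -(-280)*(-5 - 2 - 20) = -(-280)*(-27) = -56*135 = -7560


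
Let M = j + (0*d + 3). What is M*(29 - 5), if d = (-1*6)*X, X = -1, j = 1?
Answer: 96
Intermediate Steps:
d = 6 (d = -1*6*(-1) = -6*(-1) = 6)
M = 4 (M = 1 + (0*6 + 3) = 1 + (0 + 3) = 1 + 3 = 4)
M*(29 - 5) = 4*(29 - 5) = 4*24 = 96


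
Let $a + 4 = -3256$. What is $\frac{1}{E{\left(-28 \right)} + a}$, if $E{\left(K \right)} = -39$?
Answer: $- \frac{1}{3299} \approx -0.00030312$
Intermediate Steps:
$a = -3260$ ($a = -4 - 3256 = -3260$)
$\frac{1}{E{\left(-28 \right)} + a} = \frac{1}{-39 - 3260} = \frac{1}{-3299} = - \frac{1}{3299}$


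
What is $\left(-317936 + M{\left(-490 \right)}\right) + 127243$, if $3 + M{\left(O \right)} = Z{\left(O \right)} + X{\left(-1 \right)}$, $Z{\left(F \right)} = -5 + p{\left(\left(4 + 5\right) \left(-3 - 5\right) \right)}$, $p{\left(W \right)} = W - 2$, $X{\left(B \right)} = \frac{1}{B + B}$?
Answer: $- \frac{381551}{2} \approx -1.9078 \cdot 10^{5}$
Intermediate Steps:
$X{\left(B \right)} = \frac{1}{2 B}$
$p{\left(W \right)} = -2 + W$ ($p{\left(W \right)} = W - 2 = -2 + W$)
$Z{\left(F \right)} = -79$ ($Z{\left(F \right)} = -5 + \left(-2 + \left(4 + 5\right) \left(-3 - 5\right)\right) = -5 + \left(-2 + 9 \left(-8\right)\right) = -5 - 74 = -79$)
$M{\left(O \right)} = - \frac{165}{2}$ ($M{\left(O \right)} = -3 - \left(79 - \frac{1}{2 \left(-1\right)}\right) = -3 + \left(-79 + \frac{1}{2} \left(-1\right)\right) = -3 - \frac{159}{2} = - \frac{165}{2}$)
$\left(-317936 + M{\left(-490 \right)}\right) + 127243 = \left(-317936 - \frac{165}{2}\right) + 127243 = - \frac{636037}{2} + 127243 = - \frac{381551}{2}$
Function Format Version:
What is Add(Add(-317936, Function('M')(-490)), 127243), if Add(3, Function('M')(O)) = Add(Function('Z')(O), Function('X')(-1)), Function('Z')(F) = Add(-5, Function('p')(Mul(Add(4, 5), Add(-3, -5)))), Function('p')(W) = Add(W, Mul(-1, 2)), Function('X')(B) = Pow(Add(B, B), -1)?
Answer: Rational(-381551, 2) ≈ -1.9078e+5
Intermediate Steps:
Function('X')(B) = Mul(Rational(1, 2), Pow(B, -1)) (Function('X')(B) = Pow(Mul(2, B), -1) = Mul(Rational(1, 2), Pow(B, -1)))
Function('p')(W) = Add(-2, W) (Function('p')(W) = Add(W, -2) = Add(-2, W))
Function('Z')(F) = -79 (Function('Z')(F) = Add(-5, Add(-2, Mul(Add(4, 5), Add(-3, -5)))) = Add(-5, Add(-2, Mul(9, -8))) = Add(-5, Add(-2, -72)) = Add(-5, -74) = -79)
Function('M')(O) = Rational(-165, 2) (Function('M')(O) = Add(-3, Add(-79, Mul(Rational(1, 2), Pow(-1, -1)))) = Add(-3, Add(-79, Mul(Rational(1, 2), -1))) = Add(-3, Add(-79, Rational(-1, 2))) = Add(-3, Rational(-159, 2)) = Rational(-165, 2))
Add(Add(-317936, Function('M')(-490)), 127243) = Add(Add(-317936, Rational(-165, 2)), 127243) = Add(Rational(-636037, 2), 127243) = Rational(-381551, 2)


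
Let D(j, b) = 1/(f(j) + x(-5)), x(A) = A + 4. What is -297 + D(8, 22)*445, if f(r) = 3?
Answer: -149/2 ≈ -74.500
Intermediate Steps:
x(A) = 4 + A
D(j, b) = ½ (D(j, b) = 1/(3 + (4 - 5)) = 1/(3 - 1) = 1/2 = ½)
-297 + D(8, 22)*445 = -297 + (½)*445 = -297 + 445/2 = -149/2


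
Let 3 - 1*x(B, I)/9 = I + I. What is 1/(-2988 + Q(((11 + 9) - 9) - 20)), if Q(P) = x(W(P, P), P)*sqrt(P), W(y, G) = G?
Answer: -332/1027737 - 7*I/114193 ≈ -0.00032304 - 6.13e-5*I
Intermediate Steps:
x(B, I) = 27 - 18*I (x(B, I) = 27 - 9*(I + I) = 27 - 18*I)
Q(P) = sqrt(P)*(27 - 18*P) (Q(P) = (27 - 18*P)*sqrt(P) = sqrt(P)*(27 - 18*P))
1/(-2988 + Q(((11 + 9) - 9) - 20)) = 1/(-2988 + sqrt(((11 + 9) - 9) - 20)*(27 - 18*(((11 + 9) - 9) - 20))) = 1/(-2988 + sqrt((20 - 9) - 20)*(27 - 18*((20 - 9) - 20))) = 1/(-2988 + sqrt(11 - 20)*(27 - 18*(11 - 20))) = 1/(-2988 + sqrt(-9)*(27 - 18*(-9))) = 1/(-2988 + (3*I)*(27 + 162)) = 1/(-2988 + (3*I)*189) = 1/(-2988 + 567*I) = (-2988 - 567*I)/9249633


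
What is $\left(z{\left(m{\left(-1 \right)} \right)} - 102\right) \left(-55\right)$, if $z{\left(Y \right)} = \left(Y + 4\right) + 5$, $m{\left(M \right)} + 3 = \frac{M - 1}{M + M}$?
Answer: $5225$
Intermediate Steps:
$m{\left(M \right)} = -3 + \frac{-1 + M}{2 M}$ ($m{\left(M \right)} = -3 + \frac{M - 1}{M + M} = -3 + \frac{-1 + M}{2 M}$)
$z{\left(Y \right)} = 9 + Y$ ($z{\left(Y \right)} = \left(4 + Y\right) + 5 = 9 + Y$)
$\left(z{\left(m{\left(-1 \right)} \right)} - 102\right) \left(-55\right) = \left(\left(9 + \frac{-1 - -5}{2 \left(-1\right)}\right) - 102\right) \left(-55\right) = \left(\left(9 + \frac{1}{2} \left(-1\right) \left(-1 + 5\right)\right) - 102\right) \left(-55\right) = \left(\left(9 + \frac{1}{2} \left(-1\right) 4\right) - 102\right) \left(-55\right) = \left(\left(9 - 2\right) - 102\right) \left(-55\right) = \left(7 - 102\right) \left(-55\right) = \left(-95\right) \left(-55\right) = 5225$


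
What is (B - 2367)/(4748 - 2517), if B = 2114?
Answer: -11/97 ≈ -0.11340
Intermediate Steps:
(B - 2367)/(4748 - 2517) = (2114 - 2367)/(4748 - 2517) = -253/2231 = -253*1/2231 = -11/97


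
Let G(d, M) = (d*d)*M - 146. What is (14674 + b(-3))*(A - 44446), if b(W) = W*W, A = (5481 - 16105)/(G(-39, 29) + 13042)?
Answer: -37201654221282/57005 ≈ -6.5260e+8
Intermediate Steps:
G(d, M) = -146 + M*d² (G(d, M) = d²*M - 146 = M*d² - 146 = -146 + M*d²)
A = -10624/57005 (A = (5481 - 16105)/((-146 + 29*(-39)²) + 13042) = -10624/((-146 + 29*1521) + 13042) = -10624/((-146 + 44109) + 13042) = -10624/(43963 + 13042) = -10624/57005 ≈ -0.18637)
b(W) = W²
(14674 + b(-3))*(A - 44446) = (14674 + (-3)²)*(-10624/57005 - 44446) = (14674 + 9)*(-2533654854/57005) = 14683*(-2533654854/57005) = -37201654221282/57005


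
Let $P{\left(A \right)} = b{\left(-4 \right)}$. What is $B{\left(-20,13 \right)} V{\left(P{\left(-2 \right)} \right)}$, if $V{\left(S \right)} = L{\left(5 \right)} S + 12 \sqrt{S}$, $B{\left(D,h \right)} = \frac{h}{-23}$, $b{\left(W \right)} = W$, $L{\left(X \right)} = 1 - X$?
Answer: $- \frac{208}{23} - \frac{312 i}{23} \approx -9.0435 - 13.565 i$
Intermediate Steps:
$P{\left(A \right)} = -4$
$B{\left(D,h \right)} = - \frac{h}{23}$ ($B{\left(D,h \right)} = h \left(- \frac{1}{23}\right) = - \frac{h}{23}$)
$V{\left(S \right)} = - 4 S + 12 \sqrt{S}$ ($V{\left(S \right)} = \left(1 - 5\right) S + 12 \sqrt{S} = - 4 S + 12 \sqrt{S}$)
$B{\left(-20,13 \right)} V{\left(P{\left(-2 \right)} \right)} = \left(- \frac{1}{23}\right) 13 \left(\left(-4\right) \left(-4\right) + 12 \sqrt{-4}\right) = - \frac{13 \left(16 + 12 \cdot 2 i\right)}{23} = - \frac{13 \left(16 + 24 i\right)}{23} = - \frac{208}{23} - \frac{312 i}{23}$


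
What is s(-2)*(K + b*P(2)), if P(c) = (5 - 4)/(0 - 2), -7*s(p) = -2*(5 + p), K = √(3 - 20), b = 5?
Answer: -15/7 + 6*I*√17/7 ≈ -2.1429 + 3.5341*I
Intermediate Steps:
K = I*√17 (K = √(-17) = I*√17 ≈ 4.1231*I)
s(p) = 10/7 + 2*p/7 (s(p) = -(-2)*(5 + p)/7 = -(-10 - 2*p)/7 = 10/7 + 2*p/7)
P(c) = -½ (P(c) = 1/(-2) = 1*(-½) = -½)
s(-2)*(K + b*P(2)) = (10/7 + (2/7)*(-2))*(I*√17 + 5*(-½)) = (10/7 - 4/7)*(I*√17 - 5/2) = 6*(-5/2 + I*√17)/7 = -15/7 + 6*I*√17/7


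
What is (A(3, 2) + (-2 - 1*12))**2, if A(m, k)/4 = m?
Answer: 4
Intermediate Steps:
A(m, k) = 4*m
(A(3, 2) + (-2 - 1*12))**2 = (4*3 + (-2 - 1*12))**2 = (12 + (-2 - 12))**2 = (12 - 14)**2 = (-2)**2 = 4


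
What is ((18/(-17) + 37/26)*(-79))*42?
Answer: -267099/221 ≈ -1208.6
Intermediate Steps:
((18/(-17) + 37/26)*(-79))*42 = ((18*(-1/17) + 37*(1/26))*(-79))*42 = ((-18/17 + 37/26)*(-79))*42 = ((161/442)*(-79))*42 = -12719/442*42 = -267099/221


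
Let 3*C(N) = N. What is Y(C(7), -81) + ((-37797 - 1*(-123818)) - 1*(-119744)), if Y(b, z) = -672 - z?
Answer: 205174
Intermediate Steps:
C(N) = N/3
Y(C(7), -81) + ((-37797 - 1*(-123818)) - 1*(-119744)) = (-672 - 1*(-81)) + ((-37797 - 1*(-123818)) - 1*(-119744)) = (-672 + 81) + ((-37797 + 123818) + 119744) = -591 + (86021 + 119744) = -591 + 205765 = 205174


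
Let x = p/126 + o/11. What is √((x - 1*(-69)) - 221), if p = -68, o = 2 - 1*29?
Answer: I*√8270647/231 ≈ 12.45*I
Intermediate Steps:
o = -27 (o = 2 - 29 = -27)
x = -2075/693 (x = -68/126 - 27/11 = -68*1/126 - 27*1/11 = -34/63 - 27/11 = -2075/693 ≈ -2.9942)
√((x - 1*(-69)) - 221) = √((-2075/693 - 1*(-69)) - 221) = √((-2075/693 + 69) - 221) = √(45742/693 - 221) = √(-107411/693) = I*√8270647/231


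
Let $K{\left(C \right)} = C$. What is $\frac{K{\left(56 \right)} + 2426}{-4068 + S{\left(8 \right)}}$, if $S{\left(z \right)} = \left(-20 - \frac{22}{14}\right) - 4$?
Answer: $- \frac{17374}{28655} \approx -0.60632$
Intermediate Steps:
$S{\left(z \right)} = - \frac{179}{7}$ ($S{\left(z \right)} = \left(-20 - \frac{11}{7}\right) - 4 = - \frac{151}{7} - 4 = - \frac{179}{7}$)
$\frac{K{\left(56 \right)} + 2426}{-4068 + S{\left(8 \right)}} = \frac{56 + 2426}{-4068 - \frac{179}{7}} = \frac{2482}{- \frac{28655}{7}} = 2482 \left(- \frac{7}{28655}\right) = - \frac{17374}{28655}$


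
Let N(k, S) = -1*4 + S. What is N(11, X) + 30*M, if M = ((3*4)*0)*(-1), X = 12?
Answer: 8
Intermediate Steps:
M = 0 (M = (12*0)*(-1) = 0*(-1) = 0)
N(k, S) = -4 + S
N(11, X) + 30*M = (-4 + 12) + 30*0 = 8 + 0 = 8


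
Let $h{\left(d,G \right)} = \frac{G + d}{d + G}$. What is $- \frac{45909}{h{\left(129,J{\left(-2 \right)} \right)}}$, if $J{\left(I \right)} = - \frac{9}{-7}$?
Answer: $-45909$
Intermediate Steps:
$J{\left(I \right)} = \frac{9}{7}$ ($J{\left(I \right)} = \left(-9\right) \left(- \frac{1}{7}\right) = \frac{9}{7}$)
$h{\left(d,G \right)} = 1$ ($h{\left(d,G \right)} = \frac{G + d}{G + d} = 1$)
$- \frac{45909}{h{\left(129,J{\left(-2 \right)} \right)}} = - \frac{45909}{1} = \left(-45909\right) 1 = -45909$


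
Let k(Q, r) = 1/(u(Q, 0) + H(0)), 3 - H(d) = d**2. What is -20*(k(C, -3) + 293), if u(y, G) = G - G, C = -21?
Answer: -17600/3 ≈ -5866.7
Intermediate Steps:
u(y, G) = 0
H(d) = 3 - d**2
k(Q, r) = 1/3 (k(Q, r) = 1/(0 + (3 - 1*0**2)) = 1/(0 + (3 - 1*0)) = 1/(0 + (3 + 0)) = 1/(0 + 3) = 1/3)
-20*(k(C, -3) + 293) = -20*(1/3 + 293) = -20*880/3 = -17600/3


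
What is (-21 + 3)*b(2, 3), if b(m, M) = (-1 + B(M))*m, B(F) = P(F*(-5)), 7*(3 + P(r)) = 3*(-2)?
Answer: 1224/7 ≈ 174.86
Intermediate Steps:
P(r) = -27/7 (P(r) = -3 + (3*(-2))/7 = -3 + (⅐)*(-6) = -3 - 6/7 = -27/7)
B(F) = -27/7
b(m, M) = -34*m/7 (b(m, M) = (-1 - 27/7)*m = -34*m/7)
(-21 + 3)*b(2, 3) = (-21 + 3)*(-34/7*2) = -18*(-68/7) = 1224/7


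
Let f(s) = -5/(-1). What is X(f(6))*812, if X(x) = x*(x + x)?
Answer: 40600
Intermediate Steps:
f(s) = 5 (f(s) = -5*(-1) = 5)
X(x) = 2*x**2 (X(x) = x*(2*x) = 2*x**2)
X(f(6))*812 = (2*5**2)*812 = (2*25)*812 = 50*812 = 40600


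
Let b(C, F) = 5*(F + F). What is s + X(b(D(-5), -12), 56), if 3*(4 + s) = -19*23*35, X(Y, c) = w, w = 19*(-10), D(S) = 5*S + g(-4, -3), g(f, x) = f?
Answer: -15877/3 ≈ -5292.3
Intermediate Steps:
D(S) = -4 + 5*S (D(S) = 5*S - 4 = -4 + 5*S)
w = -190
b(C, F) = 10*F (b(C, F) = 5*(2*F) = 10*F)
X(Y, c) = -190
s = -15307/3 (s = -4 + (-19*23*35)/3 = -4 + (-437*35)/3 = -4 + (1/3)*(-15295) = -4 - 15295/3 = -15307/3 ≈ -5102.3)
s + X(b(D(-5), -12), 56) = -15307/3 - 190 = -15877/3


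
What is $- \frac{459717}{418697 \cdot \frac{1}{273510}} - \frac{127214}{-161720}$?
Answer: $- \frac{34699942288997}{115548940} \approx -3.0031 \cdot 10^{5}$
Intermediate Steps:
$- \frac{459717}{418697 \cdot \frac{1}{273510}} - \frac{127214}{-161720} = - \frac{459717}{418697 \cdot \frac{1}{273510}} - - \frac{63607}{80860} = - \frac{459717}{\frac{418697}{273510}} + \frac{63607}{80860} = \left(-459717\right) \frac{273510}{418697} + \frac{63607}{80860} = - \frac{429137190}{1429} + \frac{63607}{80860} = - \frac{34699942288997}{115548940}$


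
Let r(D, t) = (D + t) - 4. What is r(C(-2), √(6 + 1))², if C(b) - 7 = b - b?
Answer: (3 + √7)² ≈ 31.875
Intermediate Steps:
C(b) = 7 (C(b) = 7 + (b - b) = 7 + 0 = 7)
r(D, t) = -4 + D + t
r(C(-2), √(6 + 1))² = (-4 + 7 + √(6 + 1))² = (-4 + 7 + √7)² = (3 + √7)²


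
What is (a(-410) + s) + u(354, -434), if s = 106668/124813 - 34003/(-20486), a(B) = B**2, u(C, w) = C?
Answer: 430729682320659/2556919118 ≈ 1.6846e+5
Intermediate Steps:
s = 6429217087/2556919118 (s = 106668*(1/124813) - 34003*(-1/20486) = 106668/124813 + 34003/20486 = 6429217087/2556919118 ≈ 2.5144)
(a(-410) + s) + u(354, -434) = ((-410)**2 + 6429217087/2556919118) + 354 = (168100 + 6429217087/2556919118) + 354 = 429824532952887/2556919118 + 354 = 430729682320659/2556919118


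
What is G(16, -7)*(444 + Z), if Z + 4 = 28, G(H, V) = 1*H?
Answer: 7488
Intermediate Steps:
G(H, V) = H
Z = 24 (Z = -4 + 28 = 24)
G(16, -7)*(444 + Z) = 16*(444 + 24) = 16*468 = 7488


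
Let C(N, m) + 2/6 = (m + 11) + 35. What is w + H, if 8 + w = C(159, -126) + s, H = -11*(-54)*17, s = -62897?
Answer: -158662/3 ≈ -52887.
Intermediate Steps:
C(N, m) = 137/3 + m (C(N, m) = -⅓ + ((m + 11) + 35) = -⅓ + ((11 + m) + 35) = -⅓ + (46 + m) = 137/3 + m)
H = 10098 (H = 594*17 = 10098)
w = -188956/3 (w = -8 + ((137/3 - 126) - 62897) = -8 + (-241/3 - 62897) = -8 - 188932/3 = -188956/3 ≈ -62985.)
w + H = -188956/3 + 10098 = -158662/3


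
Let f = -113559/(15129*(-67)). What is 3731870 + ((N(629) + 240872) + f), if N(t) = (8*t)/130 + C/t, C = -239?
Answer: 54881040530161724/13814264685 ≈ 3.9728e+6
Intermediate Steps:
f = 37853/337881 (f = -113559/(-1013643) = -113559*(-1/1013643) = 37853/337881 ≈ 0.11203)
N(t) = -239/t + 4*t/65 (N(t) = (8*t)/130 - 239/t = (8*t)*(1/130) - 239/t = 4*t/65 - 239/t = -239/t + 4*t/65)
3731870 + ((N(629) + 240872) + f) = 3731870 + (((-239/629 + (4/65)*629) + 240872) + 37853/337881) = 3731870 + (((-239*1/629 + 2516/65) + 240872) + 37853/337881) = 3731870 + (((-239/629 + 2516/65) + 240872) + 37853/337881) = 3731870 + ((1567029/40885 + 240872) + 37853/337881) = 3731870 + (9849618749/40885 + 37853/337881) = 3731870 + 3328000580150774/13814264685 = 54881040530161724/13814264685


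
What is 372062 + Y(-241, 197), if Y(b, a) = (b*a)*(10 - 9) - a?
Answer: 324388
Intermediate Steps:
Y(b, a) = -a + a*b (Y(b, a) = (a*b)*1 - a = a*b - a = -a + a*b)
372062 + Y(-241, 197) = 372062 + 197*(-1 - 241) = 372062 + 197*(-242) = 372062 - 47674 = 324388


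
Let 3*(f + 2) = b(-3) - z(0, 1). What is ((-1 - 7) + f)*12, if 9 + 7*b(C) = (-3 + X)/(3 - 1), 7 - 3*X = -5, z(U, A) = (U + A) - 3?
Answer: -818/7 ≈ -116.86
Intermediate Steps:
z(U, A) = -3 + A + U (z(U, A) = (A + U) - 3 = -3 + A + U)
X = 4 (X = 7/3 - 1/3*(-5) = 7/3 + 5/3 = 4)
b(C) = -17/14 (b(C) = -9/7 + ((-3 + 4)/(3 - 1))/7 = -9/7 + (1/2)/7 = -9/7 + (1*(1/2))/7 = -9/7 + (1/7)*(1/2) = -9/7 + 1/14 = -17/14)
f = -73/42 (f = -2 + (-17/14 - (-3 + 1 + 0))/3 = -2 + (-17/14 - 1*(-2))/3 = -2 + (-17/14 + 2)/3 = -2 + (1/3)*(11/14) = -2 + 11/42 = -73/42 ≈ -1.7381)
((-1 - 7) + f)*12 = ((-1 - 7) - 73/42)*12 = (-8 - 73/42)*12 = -409/42*12 = -818/7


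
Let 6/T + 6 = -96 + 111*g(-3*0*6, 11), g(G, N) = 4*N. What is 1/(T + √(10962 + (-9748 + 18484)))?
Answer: -797/12512346881 + 4446463*√402/12512346881 ≈ 0.0071250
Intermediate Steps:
T = 1/797 (T = 6/(-6 + (-96 + 111*(4*11))) = 6/(-6 + (-96 + 111*44)) = 6/(-6 + (-96 + 4884)) = 6/(-6 + 4788) = 6/4782 = 6*(1/4782) = 1/797 ≈ 0.0012547)
1/(T + √(10962 + (-9748 + 18484))) = 1/(1/797 + √(10962 + (-9748 + 18484))) = 1/(1/797 + √(10962 + 8736)) = 1/(1/797 + √19698) = 1/(1/797 + 7*√402)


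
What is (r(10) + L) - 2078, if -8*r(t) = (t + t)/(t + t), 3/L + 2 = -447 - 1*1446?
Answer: -31504399/15160 ≈ -2078.1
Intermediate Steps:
L = -3/1895 (L = 3/(-2 + (-447 - 1*1446)) = 3/(-2 + (-447 - 1446)) = 3/(-2 - 1893) = 3/(-1895) = 3*(-1/1895) = -3/1895 ≈ -0.0015831)
r(t) = -1/8 (r(t) = -(t + t)/(8*(t + t)) = -2*t/(8*(2*t)) = -2*t*1/(2*t)/8 = -1/8*1 = -1/8)
(r(10) + L) - 2078 = (-1/8 - 3/1895) - 2078 = -1919/15160 - 2078 = -31504399/15160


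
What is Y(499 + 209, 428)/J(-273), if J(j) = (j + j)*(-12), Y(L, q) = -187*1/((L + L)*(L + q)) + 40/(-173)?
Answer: -64375391/1823314461696 ≈ -3.5307e-5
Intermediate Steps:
Y(L, q) = -40/173 - 187/(2*L*(L + q)) (Y(L, q) = -187*1/(2*L*(L + q)) + 40*(-1/173) = -187*1/(2*L*(L + q)) - 40/173 = -187/(2*L*(L + q)) - 40/173 = -40/173 - 187/(2*L*(L + q)))
J(j) = -24*j (J(j) = (2*j)*(-12) = -24*j)
Y(499 + 209, 428)/J(-273) = ((-32351 - 80*(499 + 209)² - 80*(499 + 209)*428)/(346*(499 + 209)*((499 + 209) + 428)))/((-24*(-273))) = ((1/346)*(-32351 - 80*708² - 80*708*428)/(708*(708 + 428)))/6552 = ((1/346)*(1/708)*(-32351 - 80*501264 - 24241920)/1136)*(1/6552) = ((1/346)*(1/708)*(1/1136)*(-32351 - 40101120 - 24241920))*(1/6552) = ((1/346)*(1/708)*(1/1136)*(-64375391))*(1/6552) = -64375391/278283648*1/6552 = -64375391/1823314461696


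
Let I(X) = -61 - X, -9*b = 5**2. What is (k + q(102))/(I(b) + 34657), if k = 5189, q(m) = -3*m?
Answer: 43947/311389 ≈ 0.14113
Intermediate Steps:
b = -25/9 (b = -1/9*5**2 = -1/9*25 = -25/9 ≈ -2.7778)
(k + q(102))/(I(b) + 34657) = (5189 - 3*102)/((-61 - 1*(-25/9)) + 34657) = (5189 - 306)/((-61 + 25/9) + 34657) = 4883/(-524/9 + 34657) = 4883/(311389/9) = 4883*(9/311389) = 43947/311389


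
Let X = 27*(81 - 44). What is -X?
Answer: -999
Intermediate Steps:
X = 999 (X = 27*37 = 999)
-X = -1*999 = -999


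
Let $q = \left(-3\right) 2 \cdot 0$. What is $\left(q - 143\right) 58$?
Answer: $-8294$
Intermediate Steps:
$q = 0$ ($q = \left(-6\right) 0 = 0$)
$\left(q - 143\right) 58 = \left(0 - 143\right) 58 = \left(-143\right) 58 = -8294$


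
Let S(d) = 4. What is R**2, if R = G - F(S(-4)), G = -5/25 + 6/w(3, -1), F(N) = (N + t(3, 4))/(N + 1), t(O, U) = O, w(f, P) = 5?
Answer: 4/25 ≈ 0.16000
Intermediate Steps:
F(N) = (3 + N)/(1 + N) (F(N) = (N + 3)/(N + 1) = (3 + N)/(1 + N))
G = 1 (G = -5/25 + 6/5 = -5*1/25 + 6*(1/5) = -1/5 + 6/5 = 1)
R = -2/5 (R = 1 - (3 + 4)/(1 + 4) = 1 - 7/5 = -2/5 ≈ -0.40000)
R**2 = (-2/5)**2 = 4/25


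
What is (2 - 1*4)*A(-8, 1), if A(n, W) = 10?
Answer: -20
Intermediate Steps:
(2 - 1*4)*A(-8, 1) = (2 - 1*4)*10 = (2 - 4)*10 = -2*10 = -20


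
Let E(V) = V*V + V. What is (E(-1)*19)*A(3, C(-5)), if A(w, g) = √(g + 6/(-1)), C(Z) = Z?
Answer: 0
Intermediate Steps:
E(V) = V + V² (E(V) = V² + V = V + V²)
A(w, g) = √(-6 + g) (A(w, g) = √(g + 6*(-1)) = √(g - 6) = √(-6 + g))
(E(-1)*19)*A(3, C(-5)) = (-(1 - 1)*19)*√(-6 - 5) = (-1*0*19)*√(-11) = (0*19)*(I*√11) = 0*(I*√11) = 0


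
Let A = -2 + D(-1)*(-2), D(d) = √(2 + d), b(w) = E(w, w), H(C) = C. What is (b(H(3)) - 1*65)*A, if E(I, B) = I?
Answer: 248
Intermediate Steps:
b(w) = w
A = -4 (A = -2 + √(2 - 1)*(-2) = -2 + √1*(-2) = -2 + 1*(-2) = -2 - 2 = -4)
(b(H(3)) - 1*65)*A = (3 - 1*65)*(-4) = (3 - 65)*(-4) = -62*(-4) = 248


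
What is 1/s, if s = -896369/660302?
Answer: -660302/896369 ≈ -0.73664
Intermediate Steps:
s = -896369/660302 (s = -896369*1/660302 = -896369/660302 ≈ -1.3575)
1/s = 1/(-896369/660302) = -660302/896369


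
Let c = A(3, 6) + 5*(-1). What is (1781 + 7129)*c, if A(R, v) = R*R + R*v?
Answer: 196020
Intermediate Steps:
A(R, v) = R**2 + R*v
c = 22 (c = 3*(3 + 6) + 5*(-1) = 3*9 - 5 = 27 - 5 = 22)
(1781 + 7129)*c = (1781 + 7129)*22 = 8910*22 = 196020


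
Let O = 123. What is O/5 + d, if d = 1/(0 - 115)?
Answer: 2828/115 ≈ 24.591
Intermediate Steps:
d = -1/115 (d = 1/(-115) = -1/115 ≈ -0.0086956)
O/5 + d = 123/5 - 1/115 = 2828/115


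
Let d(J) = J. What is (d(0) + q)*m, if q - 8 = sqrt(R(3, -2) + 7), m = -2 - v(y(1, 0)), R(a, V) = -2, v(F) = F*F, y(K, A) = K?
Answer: -24 - 3*sqrt(5) ≈ -30.708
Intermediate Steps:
v(F) = F**2
m = -3 (m = -2 - 1*1**2 = -2 - 1*1 = -2 - 1 = -3)
q = 8 + sqrt(5) (q = 8 + sqrt(-2 + 7) = 8 + sqrt(5) ≈ 10.236)
(d(0) + q)*m = (0 + (8 + sqrt(5)))*(-3) = (8 + sqrt(5))*(-3) = -24 - 3*sqrt(5)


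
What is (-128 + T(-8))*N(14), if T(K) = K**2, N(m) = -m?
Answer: 896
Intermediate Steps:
(-128 + T(-8))*N(14) = (-128 + (-8)**2)*(-1*14) = (-128 + 64)*(-14) = -64*(-14) = 896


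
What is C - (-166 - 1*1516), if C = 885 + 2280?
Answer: 4847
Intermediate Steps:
C = 3165
C - (-166 - 1*1516) = 3165 - (-166 - 1*1516) = 3165 - (-166 - 1516) = 3165 - 1*(-1682) = 3165 + 1682 = 4847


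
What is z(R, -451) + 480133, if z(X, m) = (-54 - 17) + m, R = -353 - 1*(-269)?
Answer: 479611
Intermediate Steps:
R = -84 (R = -353 + 269 = -84)
z(X, m) = -71 + m
z(R, -451) + 480133 = (-71 - 451) + 480133 = -522 + 480133 = 479611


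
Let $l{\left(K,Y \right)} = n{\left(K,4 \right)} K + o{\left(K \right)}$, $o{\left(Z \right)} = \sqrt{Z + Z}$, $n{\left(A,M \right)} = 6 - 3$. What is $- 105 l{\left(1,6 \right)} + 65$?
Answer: $-250 - 105 \sqrt{2} \approx -398.49$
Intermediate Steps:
$n{\left(A,M \right)} = 3$
$o{\left(Z \right)} = \sqrt{2} \sqrt{Z}$ ($o{\left(Z \right)} = \sqrt{2 Z} = \sqrt{2} \sqrt{Z}$)
$l{\left(K,Y \right)} = 3 K + \sqrt{2} \sqrt{K}$
$- 105 l{\left(1,6 \right)} + 65 = - 105 \left(3 \cdot 1 + \sqrt{2} \sqrt{1}\right) + 65 = - 105 \left(3 + \sqrt{2} \cdot 1\right) + 65 = - 105 \left(3 + \sqrt{2}\right) + 65 = \left(-315 - 105 \sqrt{2}\right) + 65 = -250 - 105 \sqrt{2}$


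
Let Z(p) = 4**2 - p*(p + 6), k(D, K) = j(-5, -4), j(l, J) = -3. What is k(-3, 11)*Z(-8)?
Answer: 0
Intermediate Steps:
k(D, K) = -3
Z(p) = 16 - p*(6 + p)
k(-3, 11)*Z(-8) = -3*(16 - 1*(-8)**2 - 6*(-8)) = -3*(16 - 1*64 + 48) = -3*(16 - 64 + 48) = -3*0 = 0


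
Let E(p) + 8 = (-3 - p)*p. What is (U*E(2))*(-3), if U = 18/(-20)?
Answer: -243/5 ≈ -48.600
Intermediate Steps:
E(p) = -8 + p*(-3 - p) (E(p) = -8 + (-3 - p)*p = -8 + p*(-3 - p))
U = -9/10 (U = 18*(-1/20) = -9/10 ≈ -0.90000)
(U*E(2))*(-3) = -9*(-8 - 1*2² - 3*2)/10*(-3) = -9*(-8 - 1*4 - 6)/10*(-3) = -9*(-8 - 4 - 6)/10*(-3) = -9/10*(-18)*(-3) = (81/5)*(-3) = -243/5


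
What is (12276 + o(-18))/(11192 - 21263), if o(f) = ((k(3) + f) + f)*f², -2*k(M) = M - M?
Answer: -68/1119 ≈ -0.060769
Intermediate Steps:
k(M) = 0 (k(M) = -(M - M)/2 = -½*0 = 0)
o(f) = 2*f³ (o(f) = ((0 + f) + f)*f² = (f + f)*f² = (2*f)*f² = 2*f³)
(12276 + o(-18))/(11192 - 21263) = (12276 + 2*(-18)³)/(11192 - 21263) = (12276 + 2*(-5832))/(-10071) = (12276 - 11664)*(-1/10071) = 612*(-1/10071) = -68/1119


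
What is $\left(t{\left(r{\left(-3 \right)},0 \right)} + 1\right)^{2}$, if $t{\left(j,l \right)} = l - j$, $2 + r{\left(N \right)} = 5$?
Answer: $4$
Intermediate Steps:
$r{\left(N \right)} = 3$ ($r{\left(N \right)} = -2 + 5 = 3$)
$\left(t{\left(r{\left(-3 \right)},0 \right)} + 1\right)^{2} = \left(\left(0 - 3\right) + 1\right)^{2} = \left(-3 + 1\right)^{2} = \left(-2\right)^{2} = 4$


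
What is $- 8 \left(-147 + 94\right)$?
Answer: $424$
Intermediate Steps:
$- 8 \left(-147 + 94\right) = \left(-8\right) \left(-53\right) = 424$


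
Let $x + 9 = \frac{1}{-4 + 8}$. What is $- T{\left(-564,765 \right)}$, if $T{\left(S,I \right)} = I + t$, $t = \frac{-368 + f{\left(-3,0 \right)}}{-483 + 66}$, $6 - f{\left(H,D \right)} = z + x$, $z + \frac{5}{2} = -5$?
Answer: $- \frac{425801}{556} \approx -765.83$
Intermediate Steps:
$x = - \frac{35}{4}$ ($x = -9 + \frac{1}{-4 + 8} = -9 + \frac{1}{4} = - \frac{35}{4} \approx -8.75$)
$z = - \frac{15}{2}$ ($z = - \frac{5}{2} - 5 = - \frac{15}{2} \approx -7.5$)
$f{\left(H,D \right)} = \frac{89}{4}$ ($f{\left(H,D \right)} = 6 - \left(- \frac{15}{2} - \frac{35}{4}\right) = 6 - - \frac{65}{4} = 6 + \frac{65}{4} = \frac{89}{4}$)
$t = \frac{461}{556}$ ($t = \frac{-368 + \frac{89}{4}}{-483 + 66} = - \frac{1383}{4 \left(-417\right)} = \left(- \frac{1383}{4}\right) \left(- \frac{1}{417}\right) = \frac{461}{556} \approx 0.82914$)
$T{\left(S,I \right)} = \frac{461}{556} + I$ ($T{\left(S,I \right)} = I + \frac{461}{556} = \frac{461}{556} + I$)
$- T{\left(-564,765 \right)} = - (\frac{461}{556} + 765) = \left(-1\right) \frac{425801}{556} = - \frac{425801}{556}$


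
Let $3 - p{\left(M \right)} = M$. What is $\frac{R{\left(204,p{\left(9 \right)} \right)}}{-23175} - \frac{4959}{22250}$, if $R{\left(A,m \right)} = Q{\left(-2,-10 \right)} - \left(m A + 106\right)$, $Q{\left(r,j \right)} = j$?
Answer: $- \frac{5583113}{20625750} \approx -0.27069$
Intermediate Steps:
$p{\left(M \right)} = 3 - M$
$R{\left(A,m \right)} = -116 - A m$ ($R{\left(A,m \right)} = -10 - \left(m A + 106\right) = -10 - \left(A m + 106\right) = -10 - \left(106 + A m\right) = -116 - A m$)
$\frac{R{\left(204,p{\left(9 \right)} \right)}}{-23175} - \frac{4959}{22250} = \frac{-116 - 204 \left(3 - 9\right)}{-23175} - \frac{4959}{22250} = \left(-116 - 204 \left(3 - 9\right)\right) \left(- \frac{1}{23175}\right) - \frac{4959}{22250} = \left(-116 - 204 \left(-6\right)\right) \left(- \frac{1}{23175}\right) - \frac{4959}{22250} = \left(-116 + 1224\right) \left(- \frac{1}{23175}\right) - \frac{4959}{22250} = 1108 \left(- \frac{1}{23175}\right) - \frac{4959}{22250} = - \frac{1108}{23175} - \frac{4959}{22250} = - \frac{5583113}{20625750}$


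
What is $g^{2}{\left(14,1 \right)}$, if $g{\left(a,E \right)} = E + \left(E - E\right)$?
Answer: $1$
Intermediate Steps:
$g{\left(a,E \right)} = E$ ($g{\left(a,E \right)} = E + 0 = E$)
$g^{2}{\left(14,1 \right)} = 1^{2} = 1$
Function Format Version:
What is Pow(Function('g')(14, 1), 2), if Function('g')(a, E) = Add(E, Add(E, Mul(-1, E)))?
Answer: 1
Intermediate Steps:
Function('g')(a, E) = E (Function('g')(a, E) = Add(E, 0) = E)
Pow(Function('g')(14, 1), 2) = Pow(1, 2) = 1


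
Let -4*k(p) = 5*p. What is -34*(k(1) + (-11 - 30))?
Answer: 2873/2 ≈ 1436.5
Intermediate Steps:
k(p) = -5*p/4
-34*(k(1) + (-11 - 30)) = -34*(-5/4*1 + (-11 - 30)) = -34*(-5/4 - 41) = -34*(-169/4) = 2873/2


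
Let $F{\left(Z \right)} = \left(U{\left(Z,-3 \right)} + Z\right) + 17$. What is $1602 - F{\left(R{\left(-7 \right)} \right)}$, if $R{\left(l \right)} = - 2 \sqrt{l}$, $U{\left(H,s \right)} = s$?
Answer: $1588 + 2 i \sqrt{7} \approx 1588.0 + 5.2915 i$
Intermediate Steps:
$F{\left(Z \right)} = 14 + Z$ ($F{\left(Z \right)} = \left(-3 + Z\right) + 17 = 14 + Z$)
$1602 - F{\left(R{\left(-7 \right)} \right)} = 1602 - \left(14 - 2 \sqrt{-7}\right) = 1602 - \left(14 - 2 i \sqrt{7}\right) = 1588 + 2 i \sqrt{7}$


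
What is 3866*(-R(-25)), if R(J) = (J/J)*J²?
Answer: -2416250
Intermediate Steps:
R(J) = J² (R(J) = 1*J² = J²)
3866*(-R(-25)) = 3866*(-1*(-25)²) = 3866*(-1*625) = 3866*(-625) = -2416250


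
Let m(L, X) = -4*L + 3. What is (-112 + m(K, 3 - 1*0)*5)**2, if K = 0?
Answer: 9409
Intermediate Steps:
m(L, X) = 3 - 4*L
(-112 + m(K, 3 - 1*0)*5)**2 = (-112 + (3 - 4*0)*5)**2 = (-112 + (3 + 0)*5)**2 = (-112 + 3*5)**2 = (-112 + 15)**2 = (-97)**2 = 9409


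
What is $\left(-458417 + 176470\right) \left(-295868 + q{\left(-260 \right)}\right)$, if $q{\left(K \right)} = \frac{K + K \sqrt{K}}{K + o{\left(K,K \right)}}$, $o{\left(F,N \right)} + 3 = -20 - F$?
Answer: $\frac{1918565878688}{23} - \frac{146612440 i \sqrt{65}}{23} \approx 8.3416 \cdot 10^{10} - 5.1393 \cdot 10^{7} i$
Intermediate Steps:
$o{\left(F,N \right)} = -23 - F$ ($o{\left(F,N \right)} = -3 - \left(20 + F\right) = -23 - F$)
$q{\left(K \right)} = - \frac{K}{23} - \frac{K^{\frac{3}{2}}}{23}$ ($q{\left(K \right)} = \frac{K + K \sqrt{K}}{K - \left(23 + K\right)} = \frac{K + K^{\frac{3}{2}}}{-23} = \left(K + K^{\frac{3}{2}}\right) \left(- \frac{1}{23}\right) = - \frac{K}{23} - \frac{K^{\frac{3}{2}}}{23}$)
$\left(-458417 + 176470\right) \left(-295868 + q{\left(-260 \right)}\right) = \left(-458417 + 176470\right) \left(-295868 - \left(- \frac{260}{23} + \frac{\left(-260\right)^{\frac{3}{2}}}{23}\right)\right) = - 281947 \left(-295868 + \left(\frac{260}{23} - \frac{\left(-520\right) i \sqrt{65}}{23}\right)\right) = - 281947 \left(-295868 + \left(\frac{260}{23} + \frac{520 i \sqrt{65}}{23}\right)\right) = - 281947 \left(- \frac{6804704}{23} + \frac{520 i \sqrt{65}}{23}\right) = \frac{1918565878688}{23} - \frac{146612440 i \sqrt{65}}{23}$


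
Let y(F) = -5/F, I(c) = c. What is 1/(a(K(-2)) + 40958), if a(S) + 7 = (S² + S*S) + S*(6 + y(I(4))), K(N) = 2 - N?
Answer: 1/41002 ≈ 2.4389e-5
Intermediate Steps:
a(S) = -7 + 2*S² + 19*S/4 (a(S) = -7 + ((S² + S*S) + S*(6 - 5/4)) = -7 + ((S² + S²) + S*(6 - 5*¼)) = -7 + (2*S² + S*(6 - 5/4)) = -7 + (2*S² + S*(19/4)) = -7 + (2*S² + 19*S/4) = -7 + 2*S² + 19*S/4)
1/(a(K(-2)) + 40958) = 1/((-7 + 2*(2 - 1*(-2))² + 19*(2 - 1*(-2))/4) + 40958) = 1/((-7 + 2*(2 + 2)² + 19*(2 + 2)/4) + 40958) = 1/((-7 + 2*4² + (19/4)*4) + 40958) = 1/((-7 + 2*16 + 19) + 40958) = 1/((-7 + 32 + 19) + 40958) = 1/(44 + 40958) = 1/41002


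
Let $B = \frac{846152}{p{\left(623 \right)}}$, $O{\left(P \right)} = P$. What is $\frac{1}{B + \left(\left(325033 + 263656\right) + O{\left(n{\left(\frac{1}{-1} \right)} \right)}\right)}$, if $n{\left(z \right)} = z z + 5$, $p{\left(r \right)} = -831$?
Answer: $\frac{831}{488359393} \approx 1.7016 \cdot 10^{-6}$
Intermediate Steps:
$n{\left(z \right)} = 5 + z^{2}$ ($n{\left(z \right)} = z^{2} + 5 = 5 + z^{2}$)
$B = - \frac{846152}{831}$ ($B = \frac{846152}{-831} = 846152 \left(- \frac{1}{831}\right) = - \frac{846152}{831} \approx -1018.2$)
$\frac{1}{B + \left(\left(325033 + 263656\right) + O{\left(n{\left(\frac{1}{-1} \right)} \right)}\right)} = \frac{1}{- \frac{846152}{831} + \left(\left(325033 + 263656\right) + \left(5 + \left(\frac{1}{-1}\right)^{2}\right)\right)} = \frac{1}{- \frac{846152}{831} + \left(588689 + \left(5 + \left(-1\right)^{2}\right)\right)} = \frac{1}{- \frac{846152}{831} + \left(588689 + \left(5 + 1\right)\right)} = \frac{1}{- \frac{846152}{831} + \left(588689 + 6\right)} = \frac{1}{- \frac{846152}{831} + 588695} = \frac{1}{\frac{488359393}{831}} = \frac{831}{488359393}$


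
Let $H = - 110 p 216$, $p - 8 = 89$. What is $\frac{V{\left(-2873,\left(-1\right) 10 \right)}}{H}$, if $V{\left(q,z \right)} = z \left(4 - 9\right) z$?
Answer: $\frac{25}{115236} \approx 0.00021695$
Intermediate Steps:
$p = 97$ ($p = 8 + 89 = 97$)
$V{\left(q,z \right)} = - 5 z^{2}$ ($V{\left(q,z \right)} = z \left(- 5 z\right) = - 5 z^{2}$)
$H = -2304720$ ($H = \left(-110\right) 97 \cdot 216 = \left(-10670\right) 216 = -2304720$)
$\frac{V{\left(-2873,\left(-1\right) 10 \right)}}{H} = \frac{\left(-5\right) \left(\left(-1\right) 10\right)^{2}}{-2304720} = - 5 \left(-10\right)^{2} \left(- \frac{1}{2304720}\right) = \left(-5\right) 100 \left(- \frac{1}{2304720}\right) = \left(-500\right) \left(- \frac{1}{2304720}\right) = \frac{25}{115236}$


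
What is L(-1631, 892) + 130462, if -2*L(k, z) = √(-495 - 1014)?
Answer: 130462 - I*√1509/2 ≈ 1.3046e+5 - 19.423*I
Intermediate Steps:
L(k, z) = -I*√1509/2 (L(k, z) = -√(-495 - 1014)/2 = -I*√1509/2)
L(-1631, 892) + 130462 = -I*√1509/2 + 130462 = 130462 - I*√1509/2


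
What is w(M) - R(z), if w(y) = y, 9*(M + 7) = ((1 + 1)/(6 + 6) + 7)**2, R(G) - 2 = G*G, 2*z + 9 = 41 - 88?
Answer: -255083/324 ≈ -787.29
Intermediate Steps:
z = -28 (z = -9/2 + (41 - 88)/2 = -9/2 + (1/2)*(-47) = -9/2 - 47/2 = -28)
R(G) = 2 + G**2 (R(G) = 2 + G*G = 2 + G**2)
M = -419/324 (M = -7 + ((1 + 1)/(6 + 6) + 7)**2/9 = -7 + (2/12 + 7)**2/9 = -7 + (2*(1/12) + 7)**2/9 = -7 + (1/6 + 7)**2/9 = -7 + (43/6)**2/9 = -7 + (1/9)*(1849/36) = -7 + 1849/324 = -419/324 ≈ -1.2932)
w(M) - R(z) = -419/324 - (2 + (-28)**2) = -419/324 - (2 + 784) = -419/324 - 1*786 = -419/324 - 786 = -255083/324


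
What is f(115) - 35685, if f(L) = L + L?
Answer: -35455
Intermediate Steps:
f(L) = 2*L
f(115) - 35685 = 2*115 - 35685 = 230 - 35685 = -35455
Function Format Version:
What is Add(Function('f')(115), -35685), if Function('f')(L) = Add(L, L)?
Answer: -35455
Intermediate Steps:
Function('f')(L) = Mul(2, L)
Add(Function('f')(115), -35685) = Add(Mul(2, 115), -35685) = Add(230, -35685) = -35455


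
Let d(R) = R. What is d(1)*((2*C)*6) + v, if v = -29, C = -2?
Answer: -53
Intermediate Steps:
d(1)*((2*C)*6) + v = 1*((2*(-2))*6) - 29 = 1*(-4*6) - 29 = 1*(-24) - 29 = -24 - 29 = -53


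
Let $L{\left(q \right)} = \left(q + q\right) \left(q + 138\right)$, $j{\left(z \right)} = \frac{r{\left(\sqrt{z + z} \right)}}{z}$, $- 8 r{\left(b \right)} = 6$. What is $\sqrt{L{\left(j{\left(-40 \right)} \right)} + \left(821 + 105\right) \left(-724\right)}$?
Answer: $\frac{i \sqrt{17162721902}}{160} \approx 818.79 i$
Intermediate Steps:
$r{\left(b \right)} = - \frac{3}{4}$ ($r{\left(b \right)} = \left(- \frac{1}{8}\right) 6 = - \frac{3}{4}$)
$j{\left(z \right)} = - \frac{3}{4 z}$
$L{\left(q \right)} = 2 q \left(138 + q\right)$
$\sqrt{L{\left(j{\left(-40 \right)} \right)} + \left(821 + 105\right) \left(-724\right)} = \sqrt{2 \left(- \frac{3}{4 \left(-40\right)}\right) \left(138 - \frac{3}{4 \left(-40\right)}\right) + \left(821 + 105\right) \left(-724\right)} = \sqrt{2 \left(\left(- \frac{3}{4}\right) \left(- \frac{1}{40}\right)\right) \left(138 - - \frac{3}{160}\right) + 926 \left(-724\right)} = \sqrt{2 \cdot \frac{3}{160} \left(138 + \frac{3}{160}\right) - 670424} = \sqrt{2 \cdot \frac{3}{160} \cdot \frac{22083}{160} - 670424} = \sqrt{\frac{66249}{12800} - 670424} = \sqrt{- \frac{8581360951}{12800}} = \frac{i \sqrt{17162721902}}{160}$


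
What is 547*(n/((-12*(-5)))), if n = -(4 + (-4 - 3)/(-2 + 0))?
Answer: -547/8 ≈ -68.375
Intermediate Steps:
n = -15/2 (n = -(4 - 7/(-2)) = -(4 - 7*(-1/2)) = -(4 + 7/2) = -1*15/2 = -15/2 ≈ -7.5000)
547*(n/((-12*(-5)))) = 547*(-15/(2*((-12*(-5))))) = 547*(-15/2/60) = 547*(-15/2*1/60) = 547*(-1/8) = -547/8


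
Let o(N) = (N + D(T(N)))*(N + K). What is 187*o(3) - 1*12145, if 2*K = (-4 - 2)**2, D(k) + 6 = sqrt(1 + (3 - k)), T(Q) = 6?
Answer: -23926 + 3927*I*sqrt(2) ≈ -23926.0 + 5553.6*I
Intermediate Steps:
D(k) = -6 + sqrt(4 - k) (D(k) = -6 + sqrt(1 + (3 - k)) = -6 + sqrt(4 - k))
K = 18 (K = (-4 - 2)**2/2 = (1/2)*(-6)**2 = (1/2)*36 = 18)
o(N) = (18 + N)*(-6 + N + I*sqrt(2)) (o(N) = (N + (-6 + sqrt(4 - 1*6)))*(N + 18) = (N + (-6 + sqrt(4 - 6)))*(18 + N) = (N + (-6 + sqrt(-2)))*(18 + N) = (N + (-6 + I*sqrt(2)))*(18 + N) = (-6 + N + I*sqrt(2))*(18 + N) = (18 + N)*(-6 + N + I*sqrt(2)))
187*o(3) - 1*12145 = 187*(-108 + 3**2 + 12*3 + 18*I*sqrt(2) + I*3*sqrt(2)) - 1*12145 = 187*(-108 + 9 + 36 + 18*I*sqrt(2) + 3*I*sqrt(2)) - 12145 = 187*(-63 + 21*I*sqrt(2)) - 12145 = (-11781 + 3927*I*sqrt(2)) - 12145 = -23926 + 3927*I*sqrt(2)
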